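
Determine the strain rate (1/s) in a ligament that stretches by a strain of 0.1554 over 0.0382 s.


strain_rate = delta_strain / delta_t
strain_rate = 0.1554 / 0.0382
strain_rate = 4.0681


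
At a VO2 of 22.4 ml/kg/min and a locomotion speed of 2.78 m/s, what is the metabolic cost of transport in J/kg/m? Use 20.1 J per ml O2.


Power per kg = VO2 * 20.1 / 60
Power per kg = 22.4 * 20.1 / 60 = 7.5040 W/kg
Cost = power_per_kg / speed
Cost = 7.5040 / 2.78
Cost = 2.6993


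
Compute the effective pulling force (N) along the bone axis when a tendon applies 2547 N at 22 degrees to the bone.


F_eff = F_tendon * cos(theta)
theta = 22 deg = 0.3840 rad
cos(theta) = 0.9272
F_eff = 2547 * 0.9272
F_eff = 2361.5373


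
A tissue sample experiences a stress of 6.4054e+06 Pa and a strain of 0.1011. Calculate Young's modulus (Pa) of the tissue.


E = stress / strain
E = 6.4054e+06 / 0.1011
E = 6.3357e+07


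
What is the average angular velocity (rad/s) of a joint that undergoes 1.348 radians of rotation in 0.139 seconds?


omega = delta_theta / delta_t
omega = 1.348 / 0.139
omega = 9.6978


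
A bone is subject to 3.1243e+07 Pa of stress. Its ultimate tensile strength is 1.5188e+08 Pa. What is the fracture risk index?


FRI = applied / ultimate
FRI = 3.1243e+07 / 1.5188e+08
FRI = 0.2057


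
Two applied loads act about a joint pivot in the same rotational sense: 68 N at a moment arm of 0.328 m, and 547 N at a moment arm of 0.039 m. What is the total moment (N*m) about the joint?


M = F1 * d1 + F2 * d2
M = 68 * 0.328 + 547 * 0.039
M = 22.3040 + 21.3330
M = 43.6370


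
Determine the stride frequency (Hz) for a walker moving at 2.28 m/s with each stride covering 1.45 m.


f = v / stride_length
f = 2.28 / 1.45
f = 1.5724


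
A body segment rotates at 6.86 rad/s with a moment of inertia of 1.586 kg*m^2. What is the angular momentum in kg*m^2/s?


L = I * omega
L = 1.586 * 6.86
L = 10.8800


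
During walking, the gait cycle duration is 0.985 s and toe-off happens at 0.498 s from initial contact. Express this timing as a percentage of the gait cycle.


pct = (event_time / cycle_time) * 100
pct = (0.498 / 0.985) * 100
ratio = 0.5056
pct = 50.5584


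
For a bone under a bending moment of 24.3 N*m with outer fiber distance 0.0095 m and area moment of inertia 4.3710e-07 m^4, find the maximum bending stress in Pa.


sigma = M * c / I
sigma = 24.3 * 0.0095 / 4.3710e-07
M * c = 0.2308
sigma = 528140.0137


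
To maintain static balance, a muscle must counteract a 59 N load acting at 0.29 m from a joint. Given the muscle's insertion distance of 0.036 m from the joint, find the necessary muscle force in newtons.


F_muscle = W * d_load / d_muscle
F_muscle = 59 * 0.29 / 0.036
Numerator = 17.1100
F_muscle = 475.2778


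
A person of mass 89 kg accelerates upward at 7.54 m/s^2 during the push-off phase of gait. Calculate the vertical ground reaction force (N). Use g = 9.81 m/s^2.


GRF = m * (g + a)
GRF = 89 * (9.81 + 7.54)
GRF = 89 * 17.3500
GRF = 1544.1500


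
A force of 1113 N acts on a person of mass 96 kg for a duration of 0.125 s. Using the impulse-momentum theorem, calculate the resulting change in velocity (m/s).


J = F * dt = 1113 * 0.125 = 139.1250 N*s
delta_v = J / m
delta_v = 139.1250 / 96
delta_v = 1.4492


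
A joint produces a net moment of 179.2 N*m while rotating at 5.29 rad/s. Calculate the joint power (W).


P = M * omega
P = 179.2 * 5.29
P = 947.9680


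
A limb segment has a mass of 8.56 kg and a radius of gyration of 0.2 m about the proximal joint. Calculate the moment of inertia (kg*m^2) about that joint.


I = m * k^2
I = 8.56 * 0.2^2
k^2 = 0.0400
I = 0.3424


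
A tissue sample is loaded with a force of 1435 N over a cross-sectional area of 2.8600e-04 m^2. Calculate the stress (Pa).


stress = F / A
stress = 1435 / 2.8600e-04
stress = 5.0175e+06


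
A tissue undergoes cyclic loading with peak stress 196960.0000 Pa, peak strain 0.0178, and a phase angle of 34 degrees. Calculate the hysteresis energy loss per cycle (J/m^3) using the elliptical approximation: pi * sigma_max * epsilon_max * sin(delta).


E_loss = pi * sigma_max * epsilon_max * sin(delta)
delta = 34 deg = 0.5934 rad
sin(delta) = 0.5592
E_loss = pi * 196960.0000 * 0.0178 * 0.5592
E_loss = 6158.9909


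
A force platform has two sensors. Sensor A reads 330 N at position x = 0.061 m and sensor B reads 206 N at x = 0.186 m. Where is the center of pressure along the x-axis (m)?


COP_x = (F1*x1 + F2*x2) / (F1 + F2)
COP_x = (330*0.061 + 206*0.186) / (330 + 206)
Numerator = 58.4460
Denominator = 536
COP_x = 0.1090


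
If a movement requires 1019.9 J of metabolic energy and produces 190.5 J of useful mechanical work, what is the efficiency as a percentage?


eta = (W_mech / E_meta) * 100
eta = (190.5 / 1019.9) * 100
ratio = 0.1868
eta = 18.6783


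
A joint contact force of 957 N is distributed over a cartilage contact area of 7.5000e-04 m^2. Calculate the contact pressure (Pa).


P = F / A
P = 957 / 7.5000e-04
P = 1.2760e+06


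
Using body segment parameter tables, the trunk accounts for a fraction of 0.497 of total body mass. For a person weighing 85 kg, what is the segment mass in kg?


m_segment = body_mass * fraction
m_segment = 85 * 0.497
m_segment = 42.2450


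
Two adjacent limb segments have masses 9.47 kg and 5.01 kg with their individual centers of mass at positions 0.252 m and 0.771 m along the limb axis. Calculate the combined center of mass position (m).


COM = (m1*x1 + m2*x2) / (m1 + m2)
COM = (9.47*0.252 + 5.01*0.771) / (9.47 + 5.01)
Numerator = 6.2492
Denominator = 14.4800
COM = 0.4316


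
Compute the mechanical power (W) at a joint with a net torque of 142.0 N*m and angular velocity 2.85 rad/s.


P = M * omega
P = 142.0 * 2.85
P = 404.7000


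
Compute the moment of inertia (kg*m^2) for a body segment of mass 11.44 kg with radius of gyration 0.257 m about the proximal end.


I = m * k^2
I = 11.44 * 0.257^2
k^2 = 0.0660
I = 0.7556


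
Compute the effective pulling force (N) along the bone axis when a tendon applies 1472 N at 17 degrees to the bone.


F_eff = F_tendon * cos(theta)
theta = 17 deg = 0.2967 rad
cos(theta) = 0.9563
F_eff = 1472 * 0.9563
F_eff = 1407.6806


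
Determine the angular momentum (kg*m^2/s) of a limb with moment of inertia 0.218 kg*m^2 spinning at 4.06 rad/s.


L = I * omega
L = 0.218 * 4.06
L = 0.8851


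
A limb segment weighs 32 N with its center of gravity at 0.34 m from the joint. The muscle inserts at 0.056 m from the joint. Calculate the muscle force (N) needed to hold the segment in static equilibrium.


F_muscle = W * d_load / d_muscle
F_muscle = 32 * 0.34 / 0.056
Numerator = 10.8800
F_muscle = 194.2857


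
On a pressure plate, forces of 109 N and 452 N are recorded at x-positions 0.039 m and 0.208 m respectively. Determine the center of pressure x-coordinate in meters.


COP_x = (F1*x1 + F2*x2) / (F1 + F2)
COP_x = (109*0.039 + 452*0.208) / (109 + 452)
Numerator = 98.2670
Denominator = 561
COP_x = 0.1752


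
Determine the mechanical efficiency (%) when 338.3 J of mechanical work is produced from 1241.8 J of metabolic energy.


eta = (W_mech / E_meta) * 100
eta = (338.3 / 1241.8) * 100
ratio = 0.2724
eta = 27.2427


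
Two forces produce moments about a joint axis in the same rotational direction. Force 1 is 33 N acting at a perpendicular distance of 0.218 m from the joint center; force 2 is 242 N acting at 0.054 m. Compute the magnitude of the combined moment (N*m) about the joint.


M = F1 * d1 + F2 * d2
M = 33 * 0.218 + 242 * 0.054
M = 7.1940 + 13.0680
M = 20.2620


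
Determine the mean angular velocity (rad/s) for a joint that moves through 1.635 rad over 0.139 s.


omega = delta_theta / delta_t
omega = 1.635 / 0.139
omega = 11.7626


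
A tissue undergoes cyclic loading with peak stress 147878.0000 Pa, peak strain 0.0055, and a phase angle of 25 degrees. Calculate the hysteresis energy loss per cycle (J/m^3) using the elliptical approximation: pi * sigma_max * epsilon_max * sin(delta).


E_loss = pi * sigma_max * epsilon_max * sin(delta)
delta = 25 deg = 0.4363 rad
sin(delta) = 0.4226
E_loss = pi * 147878.0000 * 0.0055 * 0.4226
E_loss = 1079.8524


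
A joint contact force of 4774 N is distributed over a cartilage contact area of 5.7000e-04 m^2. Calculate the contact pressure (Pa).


P = F / A
P = 4774 / 5.7000e-04
P = 8.3754e+06


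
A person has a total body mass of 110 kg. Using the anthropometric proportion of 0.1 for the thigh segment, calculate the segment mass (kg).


m_segment = body_mass * fraction
m_segment = 110 * 0.1
m_segment = 11.0000


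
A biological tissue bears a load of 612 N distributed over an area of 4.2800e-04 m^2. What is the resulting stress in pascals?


stress = F / A
stress = 612 / 4.2800e-04
stress = 1.4299e+06


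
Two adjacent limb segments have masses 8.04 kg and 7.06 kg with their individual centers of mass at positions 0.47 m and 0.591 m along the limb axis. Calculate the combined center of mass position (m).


COM = (m1*x1 + m2*x2) / (m1 + m2)
COM = (8.04*0.47 + 7.06*0.591) / (8.04 + 7.06)
Numerator = 7.9513
Denominator = 15.1000
COM = 0.5266


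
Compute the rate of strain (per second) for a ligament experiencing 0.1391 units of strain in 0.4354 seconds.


strain_rate = delta_strain / delta_t
strain_rate = 0.1391 / 0.4354
strain_rate = 0.3195


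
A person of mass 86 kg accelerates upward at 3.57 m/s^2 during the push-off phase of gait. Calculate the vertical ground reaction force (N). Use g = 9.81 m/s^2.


GRF = m * (g + a)
GRF = 86 * (9.81 + 3.57)
GRF = 86 * 13.3800
GRF = 1150.6800


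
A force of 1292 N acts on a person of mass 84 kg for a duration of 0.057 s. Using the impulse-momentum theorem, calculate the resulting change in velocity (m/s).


J = F * dt = 1292 * 0.057 = 73.6440 N*s
delta_v = J / m
delta_v = 73.6440 / 84
delta_v = 0.8767


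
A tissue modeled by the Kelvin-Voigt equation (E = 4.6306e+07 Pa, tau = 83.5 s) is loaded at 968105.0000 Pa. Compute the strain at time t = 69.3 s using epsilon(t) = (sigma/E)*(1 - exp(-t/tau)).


epsilon(t) = (sigma/E) * (1 - exp(-t/tau))
sigma/E = 968105.0000 / 4.6306e+07 = 0.0209
exp(-t/tau) = exp(-69.3 / 83.5) = 0.4361
epsilon = 0.0209 * (1 - 0.4361)
epsilon = 0.0118


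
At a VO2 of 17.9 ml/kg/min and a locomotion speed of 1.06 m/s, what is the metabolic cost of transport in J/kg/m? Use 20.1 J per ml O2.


Power per kg = VO2 * 20.1 / 60
Power per kg = 17.9 * 20.1 / 60 = 5.9965 W/kg
Cost = power_per_kg / speed
Cost = 5.9965 / 1.06
Cost = 5.6571


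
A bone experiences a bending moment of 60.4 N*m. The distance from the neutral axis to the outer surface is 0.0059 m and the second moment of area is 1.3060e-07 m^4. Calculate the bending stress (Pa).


sigma = M * c / I
sigma = 60.4 * 0.0059 / 1.3060e-07
M * c = 0.3564
sigma = 2.7286e+06


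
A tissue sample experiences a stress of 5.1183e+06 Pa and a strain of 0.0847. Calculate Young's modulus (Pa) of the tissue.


E = stress / strain
E = 5.1183e+06 / 0.0847
E = 6.0429e+07


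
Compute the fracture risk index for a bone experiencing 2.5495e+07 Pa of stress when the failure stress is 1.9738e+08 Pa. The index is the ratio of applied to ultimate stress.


FRI = applied / ultimate
FRI = 2.5495e+07 / 1.9738e+08
FRI = 0.1292


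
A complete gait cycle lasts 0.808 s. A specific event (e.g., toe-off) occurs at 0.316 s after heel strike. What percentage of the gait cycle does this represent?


pct = (event_time / cycle_time) * 100
pct = (0.316 / 0.808) * 100
ratio = 0.3911
pct = 39.1089


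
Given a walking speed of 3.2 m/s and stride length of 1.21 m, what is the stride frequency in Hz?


f = v / stride_length
f = 3.2 / 1.21
f = 2.6446


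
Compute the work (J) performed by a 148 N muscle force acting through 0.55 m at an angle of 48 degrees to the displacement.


W = F * d * cos(theta)
theta = 48 deg = 0.8378 rad
cos(theta) = 0.6691
W = 148 * 0.55 * 0.6691
W = 54.4672


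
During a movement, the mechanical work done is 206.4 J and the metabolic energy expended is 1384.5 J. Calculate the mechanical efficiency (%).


eta = (W_mech / E_meta) * 100
eta = (206.4 / 1384.5) * 100
ratio = 0.1491
eta = 14.9079


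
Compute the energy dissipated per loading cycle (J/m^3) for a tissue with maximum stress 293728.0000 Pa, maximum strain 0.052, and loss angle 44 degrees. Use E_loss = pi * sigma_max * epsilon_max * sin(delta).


E_loss = pi * sigma_max * epsilon_max * sin(delta)
delta = 44 deg = 0.7679 rad
sin(delta) = 0.6947
E_loss = pi * 293728.0000 * 0.052 * 0.6947
E_loss = 33332.6497


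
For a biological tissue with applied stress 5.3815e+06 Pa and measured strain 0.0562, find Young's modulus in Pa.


E = stress / strain
E = 5.3815e+06 / 0.0562
E = 9.5756e+07


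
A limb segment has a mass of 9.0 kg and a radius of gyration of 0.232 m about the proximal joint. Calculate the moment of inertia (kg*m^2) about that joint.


I = m * k^2
I = 9.0 * 0.232^2
k^2 = 0.0538
I = 0.4844


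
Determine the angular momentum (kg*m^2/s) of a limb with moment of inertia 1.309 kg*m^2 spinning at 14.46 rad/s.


L = I * omega
L = 1.309 * 14.46
L = 18.9281


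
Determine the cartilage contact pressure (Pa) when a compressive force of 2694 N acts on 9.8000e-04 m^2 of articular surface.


P = F / A
P = 2694 / 9.8000e-04
P = 2.7490e+06


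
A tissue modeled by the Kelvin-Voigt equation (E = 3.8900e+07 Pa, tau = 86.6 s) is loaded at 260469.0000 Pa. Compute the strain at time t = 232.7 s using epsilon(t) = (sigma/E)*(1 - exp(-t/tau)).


epsilon(t) = (sigma/E) * (1 - exp(-t/tau))
sigma/E = 260469.0000 / 3.8900e+07 = 0.0067
exp(-t/tau) = exp(-232.7 / 86.6) = 0.0681
epsilon = 0.0067 * (1 - 0.0681)
epsilon = 0.0062


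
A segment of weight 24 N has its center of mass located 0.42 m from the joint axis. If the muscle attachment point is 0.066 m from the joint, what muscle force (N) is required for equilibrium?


F_muscle = W * d_load / d_muscle
F_muscle = 24 * 0.42 / 0.066
Numerator = 10.0800
F_muscle = 152.7273


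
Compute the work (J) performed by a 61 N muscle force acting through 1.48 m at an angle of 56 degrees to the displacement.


W = F * d * cos(theta)
theta = 56 deg = 0.9774 rad
cos(theta) = 0.5592
W = 61 * 1.48 * 0.5592
W = 50.4839


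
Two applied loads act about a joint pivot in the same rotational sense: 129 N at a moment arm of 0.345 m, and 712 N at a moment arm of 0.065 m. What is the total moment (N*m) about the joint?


M = F1 * d1 + F2 * d2
M = 129 * 0.345 + 712 * 0.065
M = 44.5050 + 46.2800
M = 90.7850


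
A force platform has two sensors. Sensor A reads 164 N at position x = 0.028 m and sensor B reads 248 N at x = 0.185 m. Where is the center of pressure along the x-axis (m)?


COP_x = (F1*x1 + F2*x2) / (F1 + F2)
COP_x = (164*0.028 + 248*0.185) / (164 + 248)
Numerator = 50.4720
Denominator = 412
COP_x = 0.1225


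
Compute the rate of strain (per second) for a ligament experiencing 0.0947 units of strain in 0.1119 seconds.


strain_rate = delta_strain / delta_t
strain_rate = 0.0947 / 0.1119
strain_rate = 0.8463


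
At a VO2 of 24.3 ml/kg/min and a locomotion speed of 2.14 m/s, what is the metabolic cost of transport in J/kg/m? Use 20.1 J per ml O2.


Power per kg = VO2 * 20.1 / 60
Power per kg = 24.3 * 20.1 / 60 = 8.1405 W/kg
Cost = power_per_kg / speed
Cost = 8.1405 / 2.14
Cost = 3.8040


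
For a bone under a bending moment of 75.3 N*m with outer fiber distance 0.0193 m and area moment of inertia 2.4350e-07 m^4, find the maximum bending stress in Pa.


sigma = M * c / I
sigma = 75.3 * 0.0193 / 2.4350e-07
M * c = 1.4533
sigma = 5.9683e+06


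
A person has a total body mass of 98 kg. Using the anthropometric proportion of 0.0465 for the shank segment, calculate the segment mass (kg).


m_segment = body_mass * fraction
m_segment = 98 * 0.0465
m_segment = 4.5570


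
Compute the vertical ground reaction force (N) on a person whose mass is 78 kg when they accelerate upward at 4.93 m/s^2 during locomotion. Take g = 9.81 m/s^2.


GRF = m * (g + a)
GRF = 78 * (9.81 + 4.93)
GRF = 78 * 14.7400
GRF = 1149.7200


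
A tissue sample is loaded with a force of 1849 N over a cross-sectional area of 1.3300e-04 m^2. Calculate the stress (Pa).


stress = F / A
stress = 1849 / 1.3300e-04
stress = 1.3902e+07


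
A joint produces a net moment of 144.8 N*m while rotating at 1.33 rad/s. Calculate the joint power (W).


P = M * omega
P = 144.8 * 1.33
P = 192.5840


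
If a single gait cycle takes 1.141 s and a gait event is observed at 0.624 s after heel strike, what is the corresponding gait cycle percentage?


pct = (event_time / cycle_time) * 100
pct = (0.624 / 1.141) * 100
ratio = 0.5469
pct = 54.6889


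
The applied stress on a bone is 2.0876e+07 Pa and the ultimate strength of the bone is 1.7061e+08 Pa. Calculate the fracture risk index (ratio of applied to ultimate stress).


FRI = applied / ultimate
FRI = 2.0876e+07 / 1.7061e+08
FRI = 0.1224


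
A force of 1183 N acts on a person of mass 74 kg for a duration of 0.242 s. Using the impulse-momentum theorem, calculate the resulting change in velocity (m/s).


J = F * dt = 1183 * 0.242 = 286.2860 N*s
delta_v = J / m
delta_v = 286.2860 / 74
delta_v = 3.8687


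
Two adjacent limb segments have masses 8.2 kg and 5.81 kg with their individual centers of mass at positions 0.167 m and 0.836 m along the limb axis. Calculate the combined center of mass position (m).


COM = (m1*x1 + m2*x2) / (m1 + m2)
COM = (8.2*0.167 + 5.81*0.836) / (8.2 + 5.81)
Numerator = 6.2266
Denominator = 14.0100
COM = 0.4444


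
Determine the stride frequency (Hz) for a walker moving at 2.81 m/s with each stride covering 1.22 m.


f = v / stride_length
f = 2.81 / 1.22
f = 2.3033


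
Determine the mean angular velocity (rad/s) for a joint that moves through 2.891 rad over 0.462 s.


omega = delta_theta / delta_t
omega = 2.891 / 0.462
omega = 6.2576


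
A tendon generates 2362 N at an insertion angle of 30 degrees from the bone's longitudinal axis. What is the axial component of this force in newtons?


F_eff = F_tendon * cos(theta)
theta = 30 deg = 0.5236 rad
cos(theta) = 0.8660
F_eff = 2362 * 0.8660
F_eff = 2045.5520


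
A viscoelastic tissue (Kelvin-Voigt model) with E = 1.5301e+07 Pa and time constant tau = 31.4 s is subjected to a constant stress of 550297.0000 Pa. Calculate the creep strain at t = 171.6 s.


epsilon(t) = (sigma/E) * (1 - exp(-t/tau))
sigma/E = 550297.0000 / 1.5301e+07 = 0.0360
exp(-t/tau) = exp(-171.6 / 31.4) = 0.0042
epsilon = 0.0360 * (1 - 0.0042)
epsilon = 0.0358


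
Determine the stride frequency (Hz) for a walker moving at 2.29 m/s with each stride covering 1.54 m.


f = v / stride_length
f = 2.29 / 1.54
f = 1.4870


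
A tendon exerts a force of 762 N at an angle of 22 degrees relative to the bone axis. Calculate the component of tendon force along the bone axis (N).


F_eff = F_tendon * cos(theta)
theta = 22 deg = 0.3840 rad
cos(theta) = 0.9272
F_eff = 762 * 0.9272
F_eff = 706.5141


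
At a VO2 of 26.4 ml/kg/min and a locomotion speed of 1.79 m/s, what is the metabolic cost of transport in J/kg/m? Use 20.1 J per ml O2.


Power per kg = VO2 * 20.1 / 60
Power per kg = 26.4 * 20.1 / 60 = 8.8440 W/kg
Cost = power_per_kg / speed
Cost = 8.8440 / 1.79
Cost = 4.9408


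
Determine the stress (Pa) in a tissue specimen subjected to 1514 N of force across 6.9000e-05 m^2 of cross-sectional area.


stress = F / A
stress = 1514 / 6.9000e-05
stress = 2.1942e+07


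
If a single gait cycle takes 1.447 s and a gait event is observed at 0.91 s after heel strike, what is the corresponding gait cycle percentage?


pct = (event_time / cycle_time) * 100
pct = (0.91 / 1.447) * 100
ratio = 0.6289
pct = 62.8887


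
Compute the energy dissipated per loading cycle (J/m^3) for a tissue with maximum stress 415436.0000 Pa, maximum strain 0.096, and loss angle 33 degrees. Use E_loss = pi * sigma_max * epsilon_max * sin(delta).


E_loss = pi * sigma_max * epsilon_max * sin(delta)
delta = 33 deg = 0.5760 rad
sin(delta) = 0.5446
E_loss = pi * 415436.0000 * 0.096 * 0.5446
E_loss = 68239.2113


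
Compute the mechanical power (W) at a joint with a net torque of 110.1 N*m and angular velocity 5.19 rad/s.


P = M * omega
P = 110.1 * 5.19
P = 571.4190


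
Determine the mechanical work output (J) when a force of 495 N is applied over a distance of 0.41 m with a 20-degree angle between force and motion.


W = F * d * cos(theta)
theta = 20 deg = 0.3491 rad
cos(theta) = 0.9397
W = 495 * 0.41 * 0.9397
W = 190.7106


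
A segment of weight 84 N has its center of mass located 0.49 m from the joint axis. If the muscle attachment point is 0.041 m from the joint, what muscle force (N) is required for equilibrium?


F_muscle = W * d_load / d_muscle
F_muscle = 84 * 0.49 / 0.041
Numerator = 41.1600
F_muscle = 1003.9024


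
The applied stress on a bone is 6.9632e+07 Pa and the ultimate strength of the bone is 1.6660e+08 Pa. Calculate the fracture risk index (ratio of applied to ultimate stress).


FRI = applied / ultimate
FRI = 6.9632e+07 / 1.6660e+08
FRI = 0.4180


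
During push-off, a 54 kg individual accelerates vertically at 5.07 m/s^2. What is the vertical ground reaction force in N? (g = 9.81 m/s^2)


GRF = m * (g + a)
GRF = 54 * (9.81 + 5.07)
GRF = 54 * 14.8800
GRF = 803.5200


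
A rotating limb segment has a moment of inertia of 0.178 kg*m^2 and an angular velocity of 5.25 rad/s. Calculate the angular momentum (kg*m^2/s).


L = I * omega
L = 0.178 * 5.25
L = 0.9345


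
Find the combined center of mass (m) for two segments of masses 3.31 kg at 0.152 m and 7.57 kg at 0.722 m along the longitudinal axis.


COM = (m1*x1 + m2*x2) / (m1 + m2)
COM = (3.31*0.152 + 7.57*0.722) / (3.31 + 7.57)
Numerator = 5.9687
Denominator = 10.8800
COM = 0.5486


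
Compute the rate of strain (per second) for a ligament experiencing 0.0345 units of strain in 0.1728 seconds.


strain_rate = delta_strain / delta_t
strain_rate = 0.0345 / 0.1728
strain_rate = 0.1997


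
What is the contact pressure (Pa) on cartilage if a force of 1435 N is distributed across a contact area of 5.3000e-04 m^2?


P = F / A
P = 1435 / 5.3000e-04
P = 2.7075e+06


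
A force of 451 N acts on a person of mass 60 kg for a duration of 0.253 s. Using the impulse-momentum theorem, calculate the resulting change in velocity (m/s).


J = F * dt = 451 * 0.253 = 114.1030 N*s
delta_v = J / m
delta_v = 114.1030 / 60
delta_v = 1.9017


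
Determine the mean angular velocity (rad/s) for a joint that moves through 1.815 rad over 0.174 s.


omega = delta_theta / delta_t
omega = 1.815 / 0.174
omega = 10.4310


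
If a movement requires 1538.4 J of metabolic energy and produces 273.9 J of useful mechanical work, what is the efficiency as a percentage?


eta = (W_mech / E_meta) * 100
eta = (273.9 / 1538.4) * 100
ratio = 0.1780
eta = 17.8042


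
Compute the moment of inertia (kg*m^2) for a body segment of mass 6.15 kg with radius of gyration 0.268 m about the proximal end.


I = m * k^2
I = 6.15 * 0.268^2
k^2 = 0.0718
I = 0.4417


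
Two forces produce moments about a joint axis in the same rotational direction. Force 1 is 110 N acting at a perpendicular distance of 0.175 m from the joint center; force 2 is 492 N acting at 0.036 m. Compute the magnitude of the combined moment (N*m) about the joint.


M = F1 * d1 + F2 * d2
M = 110 * 0.175 + 492 * 0.036
M = 19.2500 + 17.7120
M = 36.9620


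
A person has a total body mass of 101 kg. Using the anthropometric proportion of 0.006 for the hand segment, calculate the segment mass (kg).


m_segment = body_mass * fraction
m_segment = 101 * 0.006
m_segment = 0.6060


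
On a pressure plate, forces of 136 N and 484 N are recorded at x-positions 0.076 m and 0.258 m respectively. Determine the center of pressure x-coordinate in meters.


COP_x = (F1*x1 + F2*x2) / (F1 + F2)
COP_x = (136*0.076 + 484*0.258) / (136 + 484)
Numerator = 135.2080
Denominator = 620
COP_x = 0.2181


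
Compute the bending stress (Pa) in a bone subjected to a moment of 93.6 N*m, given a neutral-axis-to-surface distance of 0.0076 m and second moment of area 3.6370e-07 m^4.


sigma = M * c / I
sigma = 93.6 * 0.0076 / 3.6370e-07
M * c = 0.7114
sigma = 1.9559e+06


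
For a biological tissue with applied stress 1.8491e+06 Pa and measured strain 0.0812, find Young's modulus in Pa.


E = stress / strain
E = 1.8491e+06 / 0.0812
E = 2.2772e+07


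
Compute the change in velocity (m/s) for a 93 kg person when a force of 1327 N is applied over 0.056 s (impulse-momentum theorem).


J = F * dt = 1327 * 0.056 = 74.3120 N*s
delta_v = J / m
delta_v = 74.3120 / 93
delta_v = 0.7991


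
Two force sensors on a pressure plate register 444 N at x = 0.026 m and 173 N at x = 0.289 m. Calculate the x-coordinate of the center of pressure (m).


COP_x = (F1*x1 + F2*x2) / (F1 + F2)
COP_x = (444*0.026 + 173*0.289) / (444 + 173)
Numerator = 61.5410
Denominator = 617
COP_x = 0.0997


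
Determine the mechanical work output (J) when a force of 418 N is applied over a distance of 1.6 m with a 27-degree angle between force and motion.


W = F * d * cos(theta)
theta = 27 deg = 0.4712 rad
cos(theta) = 0.8910
W = 418 * 1.6 * 0.8910
W = 595.9052


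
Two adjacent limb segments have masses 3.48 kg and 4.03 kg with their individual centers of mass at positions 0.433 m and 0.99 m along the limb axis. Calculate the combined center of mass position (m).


COM = (m1*x1 + m2*x2) / (m1 + m2)
COM = (3.48*0.433 + 4.03*0.99) / (3.48 + 4.03)
Numerator = 5.4965
Denominator = 7.5100
COM = 0.7319


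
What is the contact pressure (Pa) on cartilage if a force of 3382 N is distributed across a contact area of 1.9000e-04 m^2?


P = F / A
P = 3382 / 1.9000e-04
P = 1.7800e+07


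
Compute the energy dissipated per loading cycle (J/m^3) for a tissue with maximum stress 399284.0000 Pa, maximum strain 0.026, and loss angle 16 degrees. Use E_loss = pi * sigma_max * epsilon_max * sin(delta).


E_loss = pi * sigma_max * epsilon_max * sin(delta)
delta = 16 deg = 0.2793 rad
sin(delta) = 0.2756
E_loss = pi * 399284.0000 * 0.026 * 0.2756
E_loss = 8989.6587


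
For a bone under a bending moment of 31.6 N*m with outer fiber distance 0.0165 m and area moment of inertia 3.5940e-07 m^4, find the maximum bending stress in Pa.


sigma = M * c / I
sigma = 31.6 * 0.0165 / 3.5940e-07
M * c = 0.5214
sigma = 1.4508e+06


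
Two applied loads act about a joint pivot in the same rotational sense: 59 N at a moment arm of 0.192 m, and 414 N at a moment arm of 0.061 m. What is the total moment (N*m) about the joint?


M = F1 * d1 + F2 * d2
M = 59 * 0.192 + 414 * 0.061
M = 11.3280 + 25.2540
M = 36.5820


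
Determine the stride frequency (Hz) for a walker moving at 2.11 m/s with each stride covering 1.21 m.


f = v / stride_length
f = 2.11 / 1.21
f = 1.7438


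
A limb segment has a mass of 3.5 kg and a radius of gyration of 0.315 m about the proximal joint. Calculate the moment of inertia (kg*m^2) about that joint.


I = m * k^2
I = 3.5 * 0.315^2
k^2 = 0.0992
I = 0.3473


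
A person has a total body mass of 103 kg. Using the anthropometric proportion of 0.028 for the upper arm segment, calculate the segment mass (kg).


m_segment = body_mass * fraction
m_segment = 103 * 0.028
m_segment = 2.8840


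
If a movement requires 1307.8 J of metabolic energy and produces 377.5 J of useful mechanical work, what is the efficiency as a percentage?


eta = (W_mech / E_meta) * 100
eta = (377.5 / 1307.8) * 100
ratio = 0.2887
eta = 28.8653


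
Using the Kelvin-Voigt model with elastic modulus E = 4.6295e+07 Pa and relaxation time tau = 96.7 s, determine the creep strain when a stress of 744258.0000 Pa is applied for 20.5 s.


epsilon(t) = (sigma/E) * (1 - exp(-t/tau))
sigma/E = 744258.0000 / 4.6295e+07 = 0.0161
exp(-t/tau) = exp(-20.5 / 96.7) = 0.8090
epsilon = 0.0161 * (1 - 0.8090)
epsilon = 0.0031


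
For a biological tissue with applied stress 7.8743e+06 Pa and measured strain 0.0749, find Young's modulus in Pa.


E = stress / strain
E = 7.8743e+06 / 0.0749
E = 1.0513e+08


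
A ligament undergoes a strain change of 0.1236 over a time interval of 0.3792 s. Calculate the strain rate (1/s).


strain_rate = delta_strain / delta_t
strain_rate = 0.1236 / 0.3792
strain_rate = 0.3259


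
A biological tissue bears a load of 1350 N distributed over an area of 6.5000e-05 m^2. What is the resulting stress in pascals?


stress = F / A
stress = 1350 / 6.5000e-05
stress = 2.0769e+07


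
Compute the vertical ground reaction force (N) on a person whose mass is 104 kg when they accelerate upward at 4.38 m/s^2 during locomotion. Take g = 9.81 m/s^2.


GRF = m * (g + a)
GRF = 104 * (9.81 + 4.38)
GRF = 104 * 14.1900
GRF = 1475.7600


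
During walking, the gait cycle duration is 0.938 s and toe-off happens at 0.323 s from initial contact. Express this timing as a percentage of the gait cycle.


pct = (event_time / cycle_time) * 100
pct = (0.323 / 0.938) * 100
ratio = 0.3443
pct = 34.4350


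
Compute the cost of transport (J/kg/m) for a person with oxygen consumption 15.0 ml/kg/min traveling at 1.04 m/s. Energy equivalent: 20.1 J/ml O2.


Power per kg = VO2 * 20.1 / 60
Power per kg = 15.0 * 20.1 / 60 = 5.0250 W/kg
Cost = power_per_kg / speed
Cost = 5.0250 / 1.04
Cost = 4.8317


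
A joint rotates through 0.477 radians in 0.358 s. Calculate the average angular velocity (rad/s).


omega = delta_theta / delta_t
omega = 0.477 / 0.358
omega = 1.3324


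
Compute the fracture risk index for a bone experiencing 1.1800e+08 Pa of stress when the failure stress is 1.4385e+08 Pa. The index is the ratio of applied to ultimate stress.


FRI = applied / ultimate
FRI = 1.1800e+08 / 1.4385e+08
FRI = 0.8203


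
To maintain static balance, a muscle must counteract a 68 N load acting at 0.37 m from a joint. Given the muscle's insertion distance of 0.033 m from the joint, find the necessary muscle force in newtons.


F_muscle = W * d_load / d_muscle
F_muscle = 68 * 0.37 / 0.033
Numerator = 25.1600
F_muscle = 762.4242


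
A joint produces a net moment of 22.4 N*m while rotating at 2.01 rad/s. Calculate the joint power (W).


P = M * omega
P = 22.4 * 2.01
P = 45.0240


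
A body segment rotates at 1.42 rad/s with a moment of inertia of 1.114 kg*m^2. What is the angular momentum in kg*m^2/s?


L = I * omega
L = 1.114 * 1.42
L = 1.5819


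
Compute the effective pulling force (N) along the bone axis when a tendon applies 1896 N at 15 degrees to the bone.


F_eff = F_tendon * cos(theta)
theta = 15 deg = 0.2618 rad
cos(theta) = 0.9659
F_eff = 1896 * 0.9659
F_eff = 1831.3954


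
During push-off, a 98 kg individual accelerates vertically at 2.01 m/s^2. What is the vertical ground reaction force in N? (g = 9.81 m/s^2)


GRF = m * (g + a)
GRF = 98 * (9.81 + 2.01)
GRF = 98 * 11.8200
GRF = 1158.3600


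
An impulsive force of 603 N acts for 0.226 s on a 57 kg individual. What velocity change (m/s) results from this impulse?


J = F * dt = 603 * 0.226 = 136.2780 N*s
delta_v = J / m
delta_v = 136.2780 / 57
delta_v = 2.3908


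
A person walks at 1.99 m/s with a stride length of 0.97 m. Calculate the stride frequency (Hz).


f = v / stride_length
f = 1.99 / 0.97
f = 2.0515


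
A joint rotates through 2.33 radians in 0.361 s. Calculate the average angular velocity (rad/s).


omega = delta_theta / delta_t
omega = 2.33 / 0.361
omega = 6.4543


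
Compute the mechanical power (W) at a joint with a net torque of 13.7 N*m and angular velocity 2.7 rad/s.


P = M * omega
P = 13.7 * 2.7
P = 36.9900


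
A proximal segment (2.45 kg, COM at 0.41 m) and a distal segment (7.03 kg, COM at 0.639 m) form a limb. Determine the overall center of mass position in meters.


COM = (m1*x1 + m2*x2) / (m1 + m2)
COM = (2.45*0.41 + 7.03*0.639) / (2.45 + 7.03)
Numerator = 5.4967
Denominator = 9.4800
COM = 0.5798


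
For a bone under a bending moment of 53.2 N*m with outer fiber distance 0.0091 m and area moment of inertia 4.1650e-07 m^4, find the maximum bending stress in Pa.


sigma = M * c / I
sigma = 53.2 * 0.0091 / 4.1650e-07
M * c = 0.4841
sigma = 1.1624e+06


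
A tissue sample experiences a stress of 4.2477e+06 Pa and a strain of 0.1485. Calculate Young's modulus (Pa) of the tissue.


E = stress / strain
E = 4.2477e+06 / 0.1485
E = 2.8604e+07


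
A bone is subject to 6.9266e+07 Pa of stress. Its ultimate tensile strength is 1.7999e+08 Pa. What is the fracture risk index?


FRI = applied / ultimate
FRI = 6.9266e+07 / 1.7999e+08
FRI = 0.3848


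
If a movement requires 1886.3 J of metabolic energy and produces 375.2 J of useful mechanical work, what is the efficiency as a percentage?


eta = (W_mech / E_meta) * 100
eta = (375.2 / 1886.3) * 100
ratio = 0.1989
eta = 19.8908


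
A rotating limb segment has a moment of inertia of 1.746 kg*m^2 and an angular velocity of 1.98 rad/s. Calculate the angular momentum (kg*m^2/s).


L = I * omega
L = 1.746 * 1.98
L = 3.4571


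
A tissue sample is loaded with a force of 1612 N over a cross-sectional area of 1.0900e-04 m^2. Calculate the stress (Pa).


stress = F / A
stress = 1612 / 1.0900e-04
stress = 1.4789e+07


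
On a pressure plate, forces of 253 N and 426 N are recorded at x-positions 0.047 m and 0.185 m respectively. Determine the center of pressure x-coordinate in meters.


COP_x = (F1*x1 + F2*x2) / (F1 + F2)
COP_x = (253*0.047 + 426*0.185) / (253 + 426)
Numerator = 90.7010
Denominator = 679
COP_x = 0.1336


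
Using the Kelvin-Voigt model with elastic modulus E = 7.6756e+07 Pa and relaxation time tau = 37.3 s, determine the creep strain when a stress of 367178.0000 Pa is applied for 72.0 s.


epsilon(t) = (sigma/E) * (1 - exp(-t/tau))
sigma/E = 367178.0000 / 7.6756e+07 = 0.0048
exp(-t/tau) = exp(-72.0 / 37.3) = 0.1451
epsilon = 0.0048 * (1 - 0.1451)
epsilon = 0.0041


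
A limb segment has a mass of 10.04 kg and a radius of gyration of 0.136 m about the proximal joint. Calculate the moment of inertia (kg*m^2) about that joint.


I = m * k^2
I = 10.04 * 0.136^2
k^2 = 0.0185
I = 0.1857


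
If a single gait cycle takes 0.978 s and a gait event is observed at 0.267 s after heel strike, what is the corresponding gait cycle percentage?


pct = (event_time / cycle_time) * 100
pct = (0.267 / 0.978) * 100
ratio = 0.2730
pct = 27.3006


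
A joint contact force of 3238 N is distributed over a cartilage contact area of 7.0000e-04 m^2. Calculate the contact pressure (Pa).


P = F / A
P = 3238 / 7.0000e-04
P = 4.6257e+06


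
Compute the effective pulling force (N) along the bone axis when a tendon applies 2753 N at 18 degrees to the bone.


F_eff = F_tendon * cos(theta)
theta = 18 deg = 0.3142 rad
cos(theta) = 0.9511
F_eff = 2753 * 0.9511
F_eff = 2618.2586


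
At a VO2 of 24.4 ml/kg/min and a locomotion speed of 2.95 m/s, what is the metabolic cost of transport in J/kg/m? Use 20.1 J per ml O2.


Power per kg = VO2 * 20.1 / 60
Power per kg = 24.4 * 20.1 / 60 = 8.1740 W/kg
Cost = power_per_kg / speed
Cost = 8.1740 / 2.95
Cost = 2.7708


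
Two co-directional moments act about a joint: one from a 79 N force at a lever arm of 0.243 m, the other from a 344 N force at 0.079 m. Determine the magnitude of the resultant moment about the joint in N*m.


M = F1 * d1 + F2 * d2
M = 79 * 0.243 + 344 * 0.079
M = 19.1970 + 27.1760
M = 46.3730


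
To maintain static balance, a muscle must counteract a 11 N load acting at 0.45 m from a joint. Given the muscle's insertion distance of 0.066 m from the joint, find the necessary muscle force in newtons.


F_muscle = W * d_load / d_muscle
F_muscle = 11 * 0.45 / 0.066
Numerator = 4.9500
F_muscle = 75.0000


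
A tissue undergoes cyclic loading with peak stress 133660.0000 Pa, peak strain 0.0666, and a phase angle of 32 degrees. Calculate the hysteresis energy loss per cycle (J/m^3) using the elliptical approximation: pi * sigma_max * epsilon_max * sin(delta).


E_loss = pi * sigma_max * epsilon_max * sin(delta)
delta = 32 deg = 0.5585 rad
sin(delta) = 0.5299
E_loss = pi * 133660.0000 * 0.0666 * 0.5299
E_loss = 14819.5585


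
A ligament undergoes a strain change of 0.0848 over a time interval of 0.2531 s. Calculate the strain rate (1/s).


strain_rate = delta_strain / delta_t
strain_rate = 0.0848 / 0.2531
strain_rate = 0.3350


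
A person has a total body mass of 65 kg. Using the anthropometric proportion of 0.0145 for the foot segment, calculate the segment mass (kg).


m_segment = body_mass * fraction
m_segment = 65 * 0.0145
m_segment = 0.9425


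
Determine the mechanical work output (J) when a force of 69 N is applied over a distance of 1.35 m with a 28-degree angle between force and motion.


W = F * d * cos(theta)
theta = 28 deg = 0.4887 rad
cos(theta) = 0.8829
W = 69 * 1.35 * 0.8829
W = 82.2466


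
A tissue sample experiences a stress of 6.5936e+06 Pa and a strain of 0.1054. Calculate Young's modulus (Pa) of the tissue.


E = stress / strain
E = 6.5936e+06 / 0.1054
E = 6.2558e+07


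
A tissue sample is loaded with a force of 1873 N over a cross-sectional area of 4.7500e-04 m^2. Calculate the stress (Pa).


stress = F / A
stress = 1873 / 4.7500e-04
stress = 3.9432e+06


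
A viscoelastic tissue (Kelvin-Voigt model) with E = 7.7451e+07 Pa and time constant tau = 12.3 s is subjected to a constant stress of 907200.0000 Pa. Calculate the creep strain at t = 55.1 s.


epsilon(t) = (sigma/E) * (1 - exp(-t/tau))
sigma/E = 907200.0000 / 7.7451e+07 = 0.0117
exp(-t/tau) = exp(-55.1 / 12.3) = 0.0113
epsilon = 0.0117 * (1 - 0.0113)
epsilon = 0.0116


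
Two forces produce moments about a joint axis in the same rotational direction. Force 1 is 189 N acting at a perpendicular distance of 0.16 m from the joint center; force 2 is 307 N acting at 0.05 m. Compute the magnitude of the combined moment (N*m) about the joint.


M = F1 * d1 + F2 * d2
M = 189 * 0.16 + 307 * 0.05
M = 30.2400 + 15.3500
M = 45.5900


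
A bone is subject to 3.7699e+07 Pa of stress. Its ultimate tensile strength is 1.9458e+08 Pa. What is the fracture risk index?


FRI = applied / ultimate
FRI = 3.7699e+07 / 1.9458e+08
FRI = 0.1937


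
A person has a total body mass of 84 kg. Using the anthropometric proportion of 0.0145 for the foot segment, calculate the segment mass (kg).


m_segment = body_mass * fraction
m_segment = 84 * 0.0145
m_segment = 1.2180


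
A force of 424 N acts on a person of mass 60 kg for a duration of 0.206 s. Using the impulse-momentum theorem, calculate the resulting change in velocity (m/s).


J = F * dt = 424 * 0.206 = 87.3440 N*s
delta_v = J / m
delta_v = 87.3440 / 60
delta_v = 1.4557


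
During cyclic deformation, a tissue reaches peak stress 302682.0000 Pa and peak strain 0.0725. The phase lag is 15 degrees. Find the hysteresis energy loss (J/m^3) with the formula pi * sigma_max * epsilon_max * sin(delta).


E_loss = pi * sigma_max * epsilon_max * sin(delta)
delta = 15 deg = 0.2618 rad
sin(delta) = 0.2588
E_loss = pi * 302682.0000 * 0.0725 * 0.2588
E_loss = 17843.1162


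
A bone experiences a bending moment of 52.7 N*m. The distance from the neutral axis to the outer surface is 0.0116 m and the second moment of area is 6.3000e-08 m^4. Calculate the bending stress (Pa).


sigma = M * c / I
sigma = 52.7 * 0.0116 / 6.3000e-08
M * c = 0.6113
sigma = 9.7035e+06


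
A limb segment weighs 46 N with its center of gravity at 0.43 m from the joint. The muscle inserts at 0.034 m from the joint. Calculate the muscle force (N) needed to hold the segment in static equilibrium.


F_muscle = W * d_load / d_muscle
F_muscle = 46 * 0.43 / 0.034
Numerator = 19.7800
F_muscle = 581.7647
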